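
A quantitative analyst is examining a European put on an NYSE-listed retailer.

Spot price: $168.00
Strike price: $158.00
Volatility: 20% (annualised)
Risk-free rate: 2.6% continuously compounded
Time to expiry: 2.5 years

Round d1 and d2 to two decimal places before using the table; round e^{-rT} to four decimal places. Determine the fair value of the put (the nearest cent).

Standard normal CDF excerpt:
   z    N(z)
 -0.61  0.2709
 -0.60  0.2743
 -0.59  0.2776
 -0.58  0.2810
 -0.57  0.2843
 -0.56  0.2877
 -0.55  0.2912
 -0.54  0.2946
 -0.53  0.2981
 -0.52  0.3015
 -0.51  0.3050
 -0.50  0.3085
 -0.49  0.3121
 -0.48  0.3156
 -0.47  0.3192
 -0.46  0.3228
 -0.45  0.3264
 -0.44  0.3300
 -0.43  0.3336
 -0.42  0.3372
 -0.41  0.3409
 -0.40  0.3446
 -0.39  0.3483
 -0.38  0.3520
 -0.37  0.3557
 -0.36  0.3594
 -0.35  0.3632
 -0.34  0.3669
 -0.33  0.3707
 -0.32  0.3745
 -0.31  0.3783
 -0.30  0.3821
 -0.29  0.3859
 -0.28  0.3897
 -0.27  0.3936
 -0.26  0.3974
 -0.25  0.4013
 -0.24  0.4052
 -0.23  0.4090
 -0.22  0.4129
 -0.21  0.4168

σ√T = 0.2 × 1.5811 = 0.3162
d₁ = [ln(168/158) + (0.026 + 0.2²/2)·2.5] / 0.3162 = [0.0614 + 0.1150] / 0.3162 = 0.5577 ≈ 0.56
d₂ = d₁ − σ√T = 0.5577 − 0.3162 = 0.2415 ≈ 0.24
e^(−rT) = e^(−0.026·2.5) = 0.9371
P = 158·0.9371·N(-0.24) − 168·N(-0.56) = 158·0.9371·0.4052 − 168·0.2877 = 59.9946 − 48.3336 = 11.6610

$11.66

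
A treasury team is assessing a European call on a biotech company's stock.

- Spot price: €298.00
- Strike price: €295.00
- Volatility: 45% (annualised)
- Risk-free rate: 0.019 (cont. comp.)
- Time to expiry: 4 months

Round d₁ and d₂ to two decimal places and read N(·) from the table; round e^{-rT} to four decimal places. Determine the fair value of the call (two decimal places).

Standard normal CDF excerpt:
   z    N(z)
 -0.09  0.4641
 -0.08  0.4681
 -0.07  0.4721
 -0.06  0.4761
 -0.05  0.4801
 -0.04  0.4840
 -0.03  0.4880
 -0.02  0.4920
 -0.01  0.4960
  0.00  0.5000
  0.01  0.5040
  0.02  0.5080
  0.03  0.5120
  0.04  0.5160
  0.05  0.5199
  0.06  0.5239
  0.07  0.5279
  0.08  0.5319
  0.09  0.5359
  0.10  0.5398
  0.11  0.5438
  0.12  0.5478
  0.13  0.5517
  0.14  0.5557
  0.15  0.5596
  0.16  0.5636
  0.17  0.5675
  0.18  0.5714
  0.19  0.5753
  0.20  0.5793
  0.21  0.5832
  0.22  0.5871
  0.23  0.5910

T = 0.3333;  σ√T = 0.2598
ln(S/K) + (r + σ²/2)T = ln(298/295) + (0.019 + 0.45²/2)·0.3333 = 0.0101 + 0.0401 = 0.0502
d₁ = 0.0502 / 0.2598 = 0.1932 ≈ 0.19
d₂ = d₁ − σ√T = 0.1932 − 0.2598 = -0.0666 ≈ -0.07
exp(−rT) = exp(−0.019·0.3333) = 0.9937
N(d₁) = N(0.19) = 0.5753;  N(d₂) = N(-0.07) = 0.4721
C = 298·0.5753 − 295·0.9937·0.4721 = 171.4394 − 138.3921 = 33.0473

€33.05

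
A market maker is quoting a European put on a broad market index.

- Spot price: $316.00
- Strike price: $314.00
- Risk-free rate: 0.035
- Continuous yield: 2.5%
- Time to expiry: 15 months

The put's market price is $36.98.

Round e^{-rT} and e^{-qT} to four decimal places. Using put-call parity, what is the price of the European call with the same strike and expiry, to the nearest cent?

exp(−qT) = exp(−0.025·1.25) = 0.9692;  exp(−rT) = exp(−0.035·1.25) = 0.9572
Put-call parity: C − P = S·e^(−qT) − K·e^(−rT) = 316·0.9692 − 314·0.9572 = 306.2672 − 300.5608 = 5.7064
C = P + (C − P) = 36.98 + (5.7064) = 42.6864

$42.69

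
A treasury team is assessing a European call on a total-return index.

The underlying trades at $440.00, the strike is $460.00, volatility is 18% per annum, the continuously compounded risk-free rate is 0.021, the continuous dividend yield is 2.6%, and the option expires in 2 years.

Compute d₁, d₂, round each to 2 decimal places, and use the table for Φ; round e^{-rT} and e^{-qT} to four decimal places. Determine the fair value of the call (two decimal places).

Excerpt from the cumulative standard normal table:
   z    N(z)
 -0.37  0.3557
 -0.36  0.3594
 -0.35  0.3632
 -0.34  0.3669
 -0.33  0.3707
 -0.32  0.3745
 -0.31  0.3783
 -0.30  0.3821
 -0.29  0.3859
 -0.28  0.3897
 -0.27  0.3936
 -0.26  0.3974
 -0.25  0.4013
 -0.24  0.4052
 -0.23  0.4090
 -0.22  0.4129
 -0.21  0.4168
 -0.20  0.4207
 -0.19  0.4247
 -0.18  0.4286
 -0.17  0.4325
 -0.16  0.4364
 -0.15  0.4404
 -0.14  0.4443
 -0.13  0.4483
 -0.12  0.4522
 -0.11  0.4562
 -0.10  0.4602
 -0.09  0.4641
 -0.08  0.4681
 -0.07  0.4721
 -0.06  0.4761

T = 2;  σ√T = 0.2546
d₁ = [ln(440/460) + (0.021 − 0.026 + 0.18²/2)·2] / 0.2546 = [-0.0445 + 0.0224] / 0.2546 = -0.0866 ⇒ -0.09
d₂ = d₁ − σ√T = -0.0866 − 0.2546 = -0.3412 ⇒ -0.34
e^(−qT) = e^(−0.026·2) = 0.9493;  e^(−rT) = e^(−0.021·2) = 0.9589
N(d₁) = N(-0.09) = 0.4641;  N(d₂) = N(-0.34) = 0.3669
C = 440·0.9493·0.4641 − 460·0.9589·0.3669 = 193.8509 − 161.8374 = 32.0135

$32.01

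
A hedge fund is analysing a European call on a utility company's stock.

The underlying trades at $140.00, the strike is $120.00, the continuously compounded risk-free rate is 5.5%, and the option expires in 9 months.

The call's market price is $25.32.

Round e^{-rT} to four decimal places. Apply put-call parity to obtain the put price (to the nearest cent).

$0.47

exp(−rT) = exp(−0.055·0.75) = 0.9596
Put-call parity: C − P = S − K·e^(−rT) = 140 − 120·0.9596 = 140 − 115.1520 = 24.8480
P = C − (C − P) = 25.32 − (24.8480) = 0.4720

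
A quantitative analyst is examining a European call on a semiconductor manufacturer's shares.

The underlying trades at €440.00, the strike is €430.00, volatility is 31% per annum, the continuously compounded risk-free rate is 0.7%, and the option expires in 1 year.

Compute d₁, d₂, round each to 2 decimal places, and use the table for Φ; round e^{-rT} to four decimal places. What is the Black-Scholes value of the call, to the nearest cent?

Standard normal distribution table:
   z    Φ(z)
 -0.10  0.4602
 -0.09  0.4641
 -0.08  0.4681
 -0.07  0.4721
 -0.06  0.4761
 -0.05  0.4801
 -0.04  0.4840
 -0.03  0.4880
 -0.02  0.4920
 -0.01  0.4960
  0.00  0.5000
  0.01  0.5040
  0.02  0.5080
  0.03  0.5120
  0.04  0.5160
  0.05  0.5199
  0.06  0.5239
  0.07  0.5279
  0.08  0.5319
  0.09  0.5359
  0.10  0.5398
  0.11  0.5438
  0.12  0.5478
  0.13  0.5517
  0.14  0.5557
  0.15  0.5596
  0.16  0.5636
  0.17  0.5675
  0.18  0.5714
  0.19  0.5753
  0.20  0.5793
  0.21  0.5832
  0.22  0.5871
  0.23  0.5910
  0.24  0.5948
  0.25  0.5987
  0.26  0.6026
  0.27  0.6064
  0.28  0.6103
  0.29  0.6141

€60.14

σ√T = 0.31·√1 = 0.3100
d₁ = [ln(440/430) + (0.007 + 0.31²/2)·1] / 0.3100 = [0.0230 + 0.0551] / 0.3100 = 0.2517 which rounds to 0.25
d₂ = d₁ − σ√T = 0.2517 − 0.3100 = -0.0583 which rounds to -0.06
exp(−rT) = exp(−0.007·1) = 0.9930
N(d₁) = N(0.25) = 0.5987;  N(d₂) = N(-0.06) = 0.4761
C = 440·0.5987 − 430·0.9930·0.4761 = 263.4280 − 203.2899 = 60.1381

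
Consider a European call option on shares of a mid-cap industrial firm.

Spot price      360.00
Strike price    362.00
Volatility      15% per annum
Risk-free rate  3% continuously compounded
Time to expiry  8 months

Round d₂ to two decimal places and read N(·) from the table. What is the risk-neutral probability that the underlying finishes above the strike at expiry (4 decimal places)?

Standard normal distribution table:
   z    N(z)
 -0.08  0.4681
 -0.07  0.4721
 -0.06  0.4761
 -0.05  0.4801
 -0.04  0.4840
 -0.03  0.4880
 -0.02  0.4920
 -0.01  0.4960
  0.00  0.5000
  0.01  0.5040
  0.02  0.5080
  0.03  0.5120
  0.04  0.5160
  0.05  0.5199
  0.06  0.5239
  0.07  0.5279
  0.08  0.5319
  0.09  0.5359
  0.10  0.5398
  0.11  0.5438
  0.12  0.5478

σ√T = 0.15·√0.6667 = 0.1225
d₁ = [ln(360/362) + (0.03 + 0.15²/2)·0.6667] / 0.1225 = [-0.0055 + 0.0275] / 0.1225 = 0.1793 ≈ 0.18
d₂ = d₁ − σ√T = 0.1793 − 0.1225 = 0.0568 ≈ 0.06
Pr(exercise) under Q = N(d₂) = 0.5239

0.5239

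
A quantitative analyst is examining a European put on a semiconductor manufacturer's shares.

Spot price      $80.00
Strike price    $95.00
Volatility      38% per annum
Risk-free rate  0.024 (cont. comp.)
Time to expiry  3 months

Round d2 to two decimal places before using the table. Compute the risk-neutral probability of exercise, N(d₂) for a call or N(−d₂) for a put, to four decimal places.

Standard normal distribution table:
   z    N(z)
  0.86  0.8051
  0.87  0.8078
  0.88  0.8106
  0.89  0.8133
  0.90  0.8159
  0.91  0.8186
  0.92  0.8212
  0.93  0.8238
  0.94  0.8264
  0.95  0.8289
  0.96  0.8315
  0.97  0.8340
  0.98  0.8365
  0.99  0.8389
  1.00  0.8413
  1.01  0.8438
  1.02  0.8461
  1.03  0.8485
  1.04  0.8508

0.8340

T = 0.25;  σ√T = 0.1900
d₁ = [ln(80/95) + (0.024 + ½·0.38²)·0.25] / (σ√T) = (-0.1719 + 0.0241) / 0.1900 = -0.7779 ≈ -0.78
d₂ = -0.7779 − 0.1900 = -0.9679 ≈ -0.97
Risk-neutral Pr[S_T < K] = N(−d₂) = N(0.97) = 0.8340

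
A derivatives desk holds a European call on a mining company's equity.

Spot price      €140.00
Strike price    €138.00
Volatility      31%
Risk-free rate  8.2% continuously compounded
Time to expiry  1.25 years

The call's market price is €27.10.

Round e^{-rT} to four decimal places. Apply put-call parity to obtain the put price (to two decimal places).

exp(−rT) = exp(−0.082·1.25) = 0.9026
Put-call parity: C − P = S − K·e^(−rT) = 140 − 138·0.9026 = 140 − 124.5588 = 15.4412
P = C − (C − P) = 27.10 − (15.4412) = 11.6588

€11.66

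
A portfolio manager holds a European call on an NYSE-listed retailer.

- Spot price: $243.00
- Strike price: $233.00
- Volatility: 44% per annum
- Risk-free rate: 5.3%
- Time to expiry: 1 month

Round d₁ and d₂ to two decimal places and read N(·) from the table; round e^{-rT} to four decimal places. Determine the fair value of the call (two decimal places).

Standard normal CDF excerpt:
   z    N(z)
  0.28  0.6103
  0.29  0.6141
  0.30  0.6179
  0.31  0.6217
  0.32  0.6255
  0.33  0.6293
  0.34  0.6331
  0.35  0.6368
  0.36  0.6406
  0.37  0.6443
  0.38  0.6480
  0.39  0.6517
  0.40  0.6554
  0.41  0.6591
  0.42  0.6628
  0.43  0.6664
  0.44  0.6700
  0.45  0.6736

σ√T = 0.44 × 0.2887 = 0.1270
d₁ = [ln(243/233) + (0.053 + ½·0.44²)·0.08333] / (σ√T) = (0.0420 + 0.0125) / 0.1270 = 0.4291 ≈ 0.43
d₂ = 0.4291 − 0.1270 = 0.3021 ≈ 0.30
exp(−rT) = exp(−0.053·0.08333) = 0.9956
C = 243·N(0.43) − 233·0.9956·N(0.30) = 243·0.6664 − 233·0.9956·0.6179 = 161.9352 − 143.3372 = 18.5980

$18.60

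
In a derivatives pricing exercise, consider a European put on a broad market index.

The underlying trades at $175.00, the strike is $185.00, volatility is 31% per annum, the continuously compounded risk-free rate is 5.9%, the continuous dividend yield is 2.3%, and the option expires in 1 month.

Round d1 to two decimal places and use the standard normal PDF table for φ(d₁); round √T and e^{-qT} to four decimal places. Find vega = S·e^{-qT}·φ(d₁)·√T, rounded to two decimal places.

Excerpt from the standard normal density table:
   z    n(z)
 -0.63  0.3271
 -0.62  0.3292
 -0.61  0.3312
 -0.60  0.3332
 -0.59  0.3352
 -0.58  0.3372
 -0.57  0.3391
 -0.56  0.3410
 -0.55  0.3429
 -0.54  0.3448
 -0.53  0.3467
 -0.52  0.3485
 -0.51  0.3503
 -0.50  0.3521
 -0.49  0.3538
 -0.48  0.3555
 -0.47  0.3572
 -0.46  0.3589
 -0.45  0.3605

σ√T = 0.31 × 0.2887 = 0.0895
d₁ = [ln(175/185) + (0.059 − 0.023 + 0.31²/2)·0.08333] / 0.0895 = [-0.0556 + 0.0070] / 0.0895 = -0.5427 ≈ -0.54
√T = √0.08333 = 0.2887
φ(d₁) = φ(-0.54) = 0.3448
e^(−qT) = e^(−0.023·0.08333) = 0.9981
vega = S·e^(−qT)·φ(d₁)·√T = 175·0.9981·0.3448·0.2887 = 17.3871
(The call has the same vega.)

17.39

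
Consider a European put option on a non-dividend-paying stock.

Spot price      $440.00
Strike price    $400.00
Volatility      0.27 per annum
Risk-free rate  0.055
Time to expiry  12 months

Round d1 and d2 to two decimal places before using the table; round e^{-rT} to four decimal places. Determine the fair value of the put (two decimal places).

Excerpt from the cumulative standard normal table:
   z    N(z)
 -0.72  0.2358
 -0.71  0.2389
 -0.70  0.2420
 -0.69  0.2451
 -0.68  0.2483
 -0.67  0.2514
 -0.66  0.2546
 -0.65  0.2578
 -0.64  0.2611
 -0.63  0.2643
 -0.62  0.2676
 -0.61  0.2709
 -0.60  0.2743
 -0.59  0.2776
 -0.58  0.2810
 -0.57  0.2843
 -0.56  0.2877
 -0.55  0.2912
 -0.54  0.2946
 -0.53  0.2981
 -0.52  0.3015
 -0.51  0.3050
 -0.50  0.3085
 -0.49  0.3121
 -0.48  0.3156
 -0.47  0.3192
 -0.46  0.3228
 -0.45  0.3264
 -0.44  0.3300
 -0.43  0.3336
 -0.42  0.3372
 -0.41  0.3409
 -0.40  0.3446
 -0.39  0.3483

$19.82

T = 1;  σ√T = 0.2700
d₁ = [ln(440/400) + (0.055 + 0.27²/2)·1] / 0.2700 = [0.0953 + 0.0915] / 0.2700 = 0.6917 which rounds to 0.69
d₂ = d₁ − σ√T = 0.6917 − 0.2700 = 0.4217 which rounds to 0.42
exp(−rT) = exp(−0.055·1) = 0.9465
P = 400·0.9465·N(-0.42) − 440·N(-0.69) = 400·0.9465·0.3372 − 440·0.2451 = 127.6639 − 107.8440 = 19.8199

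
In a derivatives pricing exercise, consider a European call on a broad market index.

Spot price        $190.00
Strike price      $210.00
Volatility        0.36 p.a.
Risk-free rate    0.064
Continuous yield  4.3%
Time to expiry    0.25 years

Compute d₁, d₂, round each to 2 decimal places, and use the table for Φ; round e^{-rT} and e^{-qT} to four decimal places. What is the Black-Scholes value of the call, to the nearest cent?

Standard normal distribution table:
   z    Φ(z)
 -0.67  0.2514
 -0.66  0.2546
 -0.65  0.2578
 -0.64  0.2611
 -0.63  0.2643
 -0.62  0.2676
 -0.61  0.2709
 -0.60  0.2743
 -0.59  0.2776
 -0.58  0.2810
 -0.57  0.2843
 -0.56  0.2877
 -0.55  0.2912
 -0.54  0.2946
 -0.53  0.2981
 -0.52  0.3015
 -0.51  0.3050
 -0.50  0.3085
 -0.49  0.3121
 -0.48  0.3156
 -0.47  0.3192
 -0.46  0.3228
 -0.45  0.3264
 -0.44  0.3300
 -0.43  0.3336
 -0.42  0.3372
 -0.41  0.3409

$6.73

σ√T = 0.36·√0.25 = 0.1800
ln(S/K) + (r − q + σ²/2)T = ln(190/210) + (0.064 − 0.043 + 0.36²/2)·0.25 = -0.1001 + 0.0215 = -0.0786
d₁ = -0.0786 / 0.1800 = -0.4369 which rounds to -0.44
d₂ = d₁ − σ√T = -0.4369 − 0.1800 = -0.6169 which rounds to -0.62
exp(−qT) = exp(−0.043·0.25) = 0.9893;  exp(−rT) = exp(−0.064·0.25) = 0.9841
N(d₁) = N(-0.44) = 0.3300;  N(d₂) = N(-0.62) = 0.2676
C = 190·0.9893·0.3300 − 210·0.9841·0.2676 = 62.0291 − 55.3025 = 6.7266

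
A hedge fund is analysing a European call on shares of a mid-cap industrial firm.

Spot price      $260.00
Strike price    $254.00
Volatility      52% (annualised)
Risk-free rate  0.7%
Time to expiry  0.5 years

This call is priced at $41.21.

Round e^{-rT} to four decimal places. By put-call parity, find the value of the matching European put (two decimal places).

exp(−rT) = exp(−0.007·0.5) = 0.9965
Put-call parity: C − P = S − K·e^(−rT) = 260 − 254·0.9965 = 260 − 253.1110 = 6.8890
P = C − (C − P) = 41.21 − (6.8890) = 34.3210

$34.32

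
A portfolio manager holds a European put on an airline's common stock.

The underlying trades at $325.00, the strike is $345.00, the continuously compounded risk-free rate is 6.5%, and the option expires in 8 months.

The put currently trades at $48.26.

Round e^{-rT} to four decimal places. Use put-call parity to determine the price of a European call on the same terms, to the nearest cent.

$42.89

e^(−rT) = e^(−0.065·0.6667) = 0.9576
Put-call parity: C − P = S − K·e^(−rT) = 325 − 345·0.9576 = 325 − 330.3720 = -5.3720
C = P + (C − P) = 48.26 + (-5.3720) = 42.8880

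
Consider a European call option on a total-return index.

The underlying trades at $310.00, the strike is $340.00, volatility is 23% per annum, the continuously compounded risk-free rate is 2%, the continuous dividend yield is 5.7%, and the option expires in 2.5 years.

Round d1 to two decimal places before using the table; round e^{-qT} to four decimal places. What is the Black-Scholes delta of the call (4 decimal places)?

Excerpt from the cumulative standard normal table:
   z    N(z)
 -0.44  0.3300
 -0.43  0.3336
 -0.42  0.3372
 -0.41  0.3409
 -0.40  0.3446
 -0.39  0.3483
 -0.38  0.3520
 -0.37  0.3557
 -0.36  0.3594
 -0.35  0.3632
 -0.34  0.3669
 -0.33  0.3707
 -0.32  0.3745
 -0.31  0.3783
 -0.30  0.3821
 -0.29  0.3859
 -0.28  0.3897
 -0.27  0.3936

0.3215

σ√T = 0.23 × 1.5811 = 0.3637
d₁ = [ln(310/340) + (0.02 − 0.057 + 0.23²/2)·2.5] / 0.3637 = [-0.0924 − 0.0264] / 0.3637 = -0.3265 which rounds to -0.33
N(d₁) = N(-0.33) = 0.3707
Δ_call = e^(−qT)·N(d₁) = 0.8672·0.3707 = 0.3215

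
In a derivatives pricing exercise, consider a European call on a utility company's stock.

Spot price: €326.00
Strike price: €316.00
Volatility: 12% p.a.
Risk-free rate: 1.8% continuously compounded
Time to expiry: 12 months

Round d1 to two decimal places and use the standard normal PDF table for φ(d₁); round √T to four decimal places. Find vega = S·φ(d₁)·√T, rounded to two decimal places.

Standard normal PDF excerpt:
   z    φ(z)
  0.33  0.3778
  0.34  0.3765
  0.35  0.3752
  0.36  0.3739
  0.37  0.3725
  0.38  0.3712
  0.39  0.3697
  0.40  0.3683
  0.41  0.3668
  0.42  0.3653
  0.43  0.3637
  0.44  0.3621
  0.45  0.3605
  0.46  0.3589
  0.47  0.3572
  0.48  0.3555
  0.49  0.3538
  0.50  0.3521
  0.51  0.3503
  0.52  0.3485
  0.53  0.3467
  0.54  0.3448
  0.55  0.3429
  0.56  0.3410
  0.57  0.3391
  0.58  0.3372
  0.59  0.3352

T = 1;  σ√T = 0.1200
d₁ = [ln(326/316) + (0.018 + ½·0.12²)·1] / (σ√T) = (0.0312 + 0.0252) / 0.1200 = 0.4696 ≈ 0.47
√T = √1 = 1.0000
φ(d₁) = φ(0.47) = 0.3572
vega = S·φ(d₁)·√T = 326·0.3572·1.0000 = 116.4472
(Call and put vega coincide under Black-Scholes.)

116.45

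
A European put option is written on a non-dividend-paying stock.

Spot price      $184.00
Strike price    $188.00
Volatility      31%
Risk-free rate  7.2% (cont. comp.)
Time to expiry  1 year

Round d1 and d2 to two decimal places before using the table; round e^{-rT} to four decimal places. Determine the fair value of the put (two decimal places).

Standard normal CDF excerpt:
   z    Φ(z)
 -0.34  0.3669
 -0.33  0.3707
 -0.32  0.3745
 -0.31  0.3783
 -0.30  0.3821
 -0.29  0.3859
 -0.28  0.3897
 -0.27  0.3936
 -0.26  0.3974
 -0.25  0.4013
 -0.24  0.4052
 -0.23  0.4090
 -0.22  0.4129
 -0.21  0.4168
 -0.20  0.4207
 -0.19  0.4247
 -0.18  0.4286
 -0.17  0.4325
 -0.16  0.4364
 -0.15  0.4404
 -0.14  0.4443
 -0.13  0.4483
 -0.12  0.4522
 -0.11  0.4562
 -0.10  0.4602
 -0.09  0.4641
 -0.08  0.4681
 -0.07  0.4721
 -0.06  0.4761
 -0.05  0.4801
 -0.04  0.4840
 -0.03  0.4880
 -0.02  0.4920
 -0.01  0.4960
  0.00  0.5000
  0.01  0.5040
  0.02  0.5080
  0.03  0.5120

$17.86

σ√T = 0.31 × 1.0000 = 0.3100
d₁ = [ln(184/188) + (0.072 + ½·0.31²)·1] / (σ√T) = (-0.0215 + 0.1200) / 0.3100 = 0.3179 which rounds to 0.32
d₂ = 0.3179 − 0.3100 = 0.0079 which rounds to 0.01
e^(−rT) = e^(−0.072·1) = 0.9305
N(−d₂) = N(-0.01) = 0.4960;  N(−d₁) = N(-0.32) = 0.3745
P = 188·0.9305·0.4960 − 184·0.3745 = 86.7673 − 68.9080 = 17.8593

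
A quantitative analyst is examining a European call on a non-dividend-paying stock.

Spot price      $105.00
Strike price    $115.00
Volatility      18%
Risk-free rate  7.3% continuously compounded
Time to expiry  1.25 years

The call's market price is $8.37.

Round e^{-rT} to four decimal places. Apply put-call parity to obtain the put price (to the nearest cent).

$8.34

e^(−rT) = e^(−0.073·1.25) = 0.9128
Put-call parity: C − P = S − K·e^(−rT) = 105 − 115·0.9128 = 105 − 104.9720 = 0.0280
P = C − (C − P) = 8.37 − (0.0280) = 8.3420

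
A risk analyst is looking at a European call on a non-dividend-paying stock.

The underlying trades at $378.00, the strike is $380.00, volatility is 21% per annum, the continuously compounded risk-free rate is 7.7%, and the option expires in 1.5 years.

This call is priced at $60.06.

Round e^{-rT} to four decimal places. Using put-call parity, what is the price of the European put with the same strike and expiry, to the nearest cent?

exp(−rT) = exp(−0.077·1.5) = 0.8909
Put-call parity: C − P = S − K·e^(−rT) = 378 − 380·0.8909 = 378 − 338.5420 = 39.4580
P = C − (C − P) = 60.06 − (39.4580) = 20.6020

$20.60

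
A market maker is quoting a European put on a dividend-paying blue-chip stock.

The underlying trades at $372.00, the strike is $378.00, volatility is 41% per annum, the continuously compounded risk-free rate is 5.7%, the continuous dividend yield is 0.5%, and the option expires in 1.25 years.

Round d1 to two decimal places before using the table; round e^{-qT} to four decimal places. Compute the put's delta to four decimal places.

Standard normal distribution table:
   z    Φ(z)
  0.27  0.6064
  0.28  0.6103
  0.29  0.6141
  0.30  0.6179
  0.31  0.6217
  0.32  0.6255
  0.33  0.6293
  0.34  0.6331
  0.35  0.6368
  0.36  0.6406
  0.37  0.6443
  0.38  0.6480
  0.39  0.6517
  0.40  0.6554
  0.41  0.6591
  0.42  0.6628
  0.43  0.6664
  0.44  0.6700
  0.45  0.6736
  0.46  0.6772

-0.3646

T = 1.25;  σ√T = 0.4584
d₁ = [ln(372/378) + (0.057 − 0.005 + ½·0.41²)·1.25] / (σ√T) = (-0.0160 + 0.1701) / 0.4584 = 0.3361 ⇒ 0.34
N(d₁) = N(0.34) = 0.6331
Δ_put = exp(−qT)·(N(d₁) − 1) = 0.9938·(0.6331 − 1) = -0.3646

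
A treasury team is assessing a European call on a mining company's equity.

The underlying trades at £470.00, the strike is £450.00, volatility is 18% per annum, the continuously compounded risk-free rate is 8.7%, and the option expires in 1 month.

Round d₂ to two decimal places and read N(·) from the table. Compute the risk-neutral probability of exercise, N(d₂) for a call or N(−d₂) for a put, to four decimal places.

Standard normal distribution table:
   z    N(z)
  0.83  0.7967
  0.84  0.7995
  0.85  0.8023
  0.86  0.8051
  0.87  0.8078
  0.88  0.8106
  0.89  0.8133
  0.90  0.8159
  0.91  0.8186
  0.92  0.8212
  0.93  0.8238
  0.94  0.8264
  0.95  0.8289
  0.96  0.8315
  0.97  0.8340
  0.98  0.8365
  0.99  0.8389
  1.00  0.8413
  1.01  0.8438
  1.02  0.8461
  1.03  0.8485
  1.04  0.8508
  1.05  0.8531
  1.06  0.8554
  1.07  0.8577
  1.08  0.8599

0.8289

σ√T = 0.18·√0.08333 = 0.0520
d₁ = [ln(470/450) + (0.087 + 0.18²/2)·0.08333] / 0.0520 = [0.0435 + 0.0086] / 0.0520 = 1.0024 ⇒ 1.00
d₂ = d₁ − σ√T = 1.0024 − 0.0520 = 0.9504 ⇒ 0.95
Pr(exercise) under Q = N(d₂) = 0.8289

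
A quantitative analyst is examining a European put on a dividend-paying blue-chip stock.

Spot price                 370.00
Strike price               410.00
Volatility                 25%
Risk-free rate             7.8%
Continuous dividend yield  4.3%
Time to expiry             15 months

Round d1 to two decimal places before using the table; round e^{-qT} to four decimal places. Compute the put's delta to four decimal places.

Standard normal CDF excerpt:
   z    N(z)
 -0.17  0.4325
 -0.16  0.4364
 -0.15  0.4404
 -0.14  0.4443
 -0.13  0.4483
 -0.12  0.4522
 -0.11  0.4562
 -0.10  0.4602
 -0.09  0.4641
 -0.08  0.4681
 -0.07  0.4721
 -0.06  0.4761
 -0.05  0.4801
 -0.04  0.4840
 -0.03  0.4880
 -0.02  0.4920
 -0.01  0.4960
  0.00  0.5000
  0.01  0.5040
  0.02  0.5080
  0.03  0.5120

-0.5003

σ√T = 0.25 × 1.1180 = 0.2795
d₁ = [ln(370/410) + (0.078 − 0.043 + 0.25²/2)·1.25] / 0.2795 = [-0.1027 + 0.0828] / 0.2795 = -0.0710 which rounds to -0.07
N(d₁) = N(-0.07) = 0.4721
Δ_put = exp(−qT)·(N(d₁) − 1) = 0.9477·(0.4721 − 1) = -0.5003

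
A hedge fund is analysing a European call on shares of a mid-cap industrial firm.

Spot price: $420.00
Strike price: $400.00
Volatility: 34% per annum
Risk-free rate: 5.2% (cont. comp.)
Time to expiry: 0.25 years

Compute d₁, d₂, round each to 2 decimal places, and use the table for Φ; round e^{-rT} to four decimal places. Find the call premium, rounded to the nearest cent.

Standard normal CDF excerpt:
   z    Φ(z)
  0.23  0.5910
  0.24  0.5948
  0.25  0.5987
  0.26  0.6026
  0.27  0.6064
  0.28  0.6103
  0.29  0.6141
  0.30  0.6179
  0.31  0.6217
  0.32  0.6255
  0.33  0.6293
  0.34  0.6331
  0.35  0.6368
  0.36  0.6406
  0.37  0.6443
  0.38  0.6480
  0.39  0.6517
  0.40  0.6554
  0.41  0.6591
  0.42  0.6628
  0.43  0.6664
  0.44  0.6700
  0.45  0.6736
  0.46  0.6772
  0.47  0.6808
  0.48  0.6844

$41.94

σ√T = 0.34·√0.25 = 0.1700
ln(S/K) + (r + σ²/2)T = ln(420/400) + (0.052 + 0.34²/2)·0.25 = 0.0488 + 0.0275 = 0.0762
d₁ = 0.0762 / 0.1700 = 0.4485 ⇒ 0.45
d₂ = d₁ − σ√T = 0.4485 − 0.1700 = 0.2785 ⇒ 0.28
e^(−rT) = e^(−0.052·0.25) = 0.9871
C = 420·N(0.45) − 400·0.9871·N(0.28) = 420·0.6736 − 400·0.9871·0.6103 = 282.9120 − 240.9709 = 41.9411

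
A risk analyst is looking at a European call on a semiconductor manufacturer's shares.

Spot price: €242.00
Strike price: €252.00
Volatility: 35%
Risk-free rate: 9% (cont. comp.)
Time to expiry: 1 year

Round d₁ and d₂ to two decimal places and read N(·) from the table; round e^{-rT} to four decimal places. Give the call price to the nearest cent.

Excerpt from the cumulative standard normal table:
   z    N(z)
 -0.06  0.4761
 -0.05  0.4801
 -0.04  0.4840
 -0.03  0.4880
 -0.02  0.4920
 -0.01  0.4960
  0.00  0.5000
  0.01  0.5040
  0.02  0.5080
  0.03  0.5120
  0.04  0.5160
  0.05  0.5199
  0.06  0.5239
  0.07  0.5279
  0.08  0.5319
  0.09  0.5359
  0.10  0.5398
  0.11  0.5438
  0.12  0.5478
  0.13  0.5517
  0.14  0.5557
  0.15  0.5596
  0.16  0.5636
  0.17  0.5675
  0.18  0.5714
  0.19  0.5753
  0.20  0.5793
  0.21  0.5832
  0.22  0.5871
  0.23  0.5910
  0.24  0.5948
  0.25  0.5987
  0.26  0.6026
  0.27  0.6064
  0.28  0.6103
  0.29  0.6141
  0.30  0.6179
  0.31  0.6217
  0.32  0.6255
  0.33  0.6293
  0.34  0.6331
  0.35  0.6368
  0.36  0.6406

€38.98

T = 1;  σ√T = 0.3500
ln(S/K) + (r + σ²/2)T = ln(242/252) + (0.09 + 0.35²/2)·1 = -0.0405 + 0.1512 = 0.1108
d₁ = 0.1108 / 0.3500 = 0.3165 → 0.32
d₂ = d₁ − σ√T = 0.3165 − 0.3500 = -0.0335 → -0.03
exp(−rT) = exp(−0.09·1) = 0.9139
N(d₁) = N(0.32) = 0.6255;  N(d₂) = N(-0.03) = 0.4880
C = 242·0.6255 − 252·0.9139·0.4880 = 151.3710 − 112.3878 = 38.9832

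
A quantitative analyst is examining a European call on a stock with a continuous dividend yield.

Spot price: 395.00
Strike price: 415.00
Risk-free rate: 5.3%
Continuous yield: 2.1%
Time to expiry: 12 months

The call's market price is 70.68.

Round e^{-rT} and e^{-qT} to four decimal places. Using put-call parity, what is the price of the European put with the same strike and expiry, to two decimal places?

e^(−qT) = e^(−0.021·1) = 0.9792;  e^(−rT) = e^(−0.053·1) = 0.9484
Put-call parity: C − P = S·e^(−qT) − K·e^(−rT) = 395·0.9792 − 415·0.9484 = 386.7840 − 393.5860 = -6.8020
P = C − (C − P) = 70.68 − (-6.8020) = 77.4820

77.48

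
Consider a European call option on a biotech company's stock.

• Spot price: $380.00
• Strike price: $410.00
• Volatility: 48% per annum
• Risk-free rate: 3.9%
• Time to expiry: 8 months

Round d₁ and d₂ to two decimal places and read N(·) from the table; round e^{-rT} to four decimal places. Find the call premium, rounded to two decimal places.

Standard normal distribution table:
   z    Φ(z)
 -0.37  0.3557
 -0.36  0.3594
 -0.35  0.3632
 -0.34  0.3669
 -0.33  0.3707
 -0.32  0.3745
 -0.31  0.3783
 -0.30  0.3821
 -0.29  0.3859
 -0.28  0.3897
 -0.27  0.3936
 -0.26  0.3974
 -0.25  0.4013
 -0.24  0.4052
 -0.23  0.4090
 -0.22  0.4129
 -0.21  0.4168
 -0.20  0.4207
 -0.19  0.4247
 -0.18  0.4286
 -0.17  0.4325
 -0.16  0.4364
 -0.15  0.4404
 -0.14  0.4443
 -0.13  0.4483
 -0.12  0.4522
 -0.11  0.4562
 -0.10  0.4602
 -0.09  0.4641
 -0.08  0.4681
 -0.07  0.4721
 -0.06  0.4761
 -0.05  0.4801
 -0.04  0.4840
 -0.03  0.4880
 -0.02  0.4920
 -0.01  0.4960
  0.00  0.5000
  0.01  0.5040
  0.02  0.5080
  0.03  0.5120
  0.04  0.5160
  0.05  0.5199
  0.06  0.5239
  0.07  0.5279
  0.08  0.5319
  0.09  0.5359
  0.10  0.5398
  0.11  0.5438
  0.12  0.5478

T = 0.6667;  σ√T = 0.3919
d₁ = [ln(380/410) + (0.039 + 0.48²/2)·0.6667] / 0.3919 = [-0.0760 + 0.1028] / 0.3919 = 0.0684 ⇒ 0.07
d₂ = d₁ − σ√T = 0.0684 − 0.3919 = -0.3235 ⇒ -0.32
exp(−rT) = exp(−0.039·0.6667) = 0.9743
C = 380·N(0.07) − 410·0.9743·N(-0.32) = 380·0.5279 − 410·0.9743·0.3745 = 200.6020 − 149.5989 = 51.0031

$51.00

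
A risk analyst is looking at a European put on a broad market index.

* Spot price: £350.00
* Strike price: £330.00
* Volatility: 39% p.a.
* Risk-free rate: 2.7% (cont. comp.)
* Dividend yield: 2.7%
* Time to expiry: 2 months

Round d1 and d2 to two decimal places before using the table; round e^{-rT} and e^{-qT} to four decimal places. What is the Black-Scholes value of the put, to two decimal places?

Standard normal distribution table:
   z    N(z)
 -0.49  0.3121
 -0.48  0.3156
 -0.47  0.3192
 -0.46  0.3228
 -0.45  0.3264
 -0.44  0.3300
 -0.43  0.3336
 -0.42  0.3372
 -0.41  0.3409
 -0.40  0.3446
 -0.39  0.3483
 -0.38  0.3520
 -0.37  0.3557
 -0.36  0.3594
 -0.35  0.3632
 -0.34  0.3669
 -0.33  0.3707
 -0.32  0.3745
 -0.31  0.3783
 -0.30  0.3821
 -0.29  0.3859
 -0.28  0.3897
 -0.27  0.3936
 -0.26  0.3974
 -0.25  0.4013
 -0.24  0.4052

σ√T = 0.39 × 0.4082 = 0.1592
d₁ = [ln(350/330) + (0.027 − 0.027 + 0.39²/2)·0.1667] / 0.1592 = [0.0588 + 0.0127] / 0.1592 = 0.4492 ⇒ 0.45
d₂ = d₁ − σ√T = 0.4492 − 0.1592 = 0.2900 ⇒ 0.29
e^(−qT) = e^(−0.027·0.1667) = 0.9955;  e^(−rT) = e^(−0.027·0.1667) = 0.9955
P = 330·0.9955·N(-0.29) − 350·0.9955·N(-0.45) = 330·0.9955·0.3859 − 350·0.9955·0.3264 = 126.7739 − 113.7259 = 13.0480

£13.05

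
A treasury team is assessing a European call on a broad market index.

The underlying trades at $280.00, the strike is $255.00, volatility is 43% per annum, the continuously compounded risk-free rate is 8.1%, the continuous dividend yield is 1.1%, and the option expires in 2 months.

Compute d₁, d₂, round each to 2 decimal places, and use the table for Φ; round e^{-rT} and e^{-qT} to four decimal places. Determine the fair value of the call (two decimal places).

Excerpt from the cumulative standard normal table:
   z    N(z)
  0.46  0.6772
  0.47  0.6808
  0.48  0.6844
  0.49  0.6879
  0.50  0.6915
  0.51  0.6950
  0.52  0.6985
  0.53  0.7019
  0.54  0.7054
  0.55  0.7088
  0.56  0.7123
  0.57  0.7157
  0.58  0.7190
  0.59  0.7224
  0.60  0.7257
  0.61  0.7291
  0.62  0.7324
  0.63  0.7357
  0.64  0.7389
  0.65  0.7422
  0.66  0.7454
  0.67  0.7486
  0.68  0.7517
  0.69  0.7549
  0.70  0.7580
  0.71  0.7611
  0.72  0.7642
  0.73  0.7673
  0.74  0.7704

σ√T = 0.43·√0.1667 = 0.1755
d₁ = [ln(280/255) + (0.081 − 0.011 + 0.43²/2)·0.1667] / 0.1755 = [0.0935 + 0.0271] / 0.1755 = 0.6870 ≈ 0.69
d₂ = d₁ − σ√T = 0.6870 − 0.1755 = 0.5115 ≈ 0.51
e^(−qT) = e^(−0.011·0.1667) = 0.9982;  e^(−rT) = e^(−0.081·0.1667) = 0.9866
N(d₁) = N(0.69) = 0.7549;  N(d₂) = N(0.51) = 0.6950
C = 280·0.9982·0.7549 − 255·0.9866·0.6950 = 210.9915 − 174.8502 = 36.1413

$36.14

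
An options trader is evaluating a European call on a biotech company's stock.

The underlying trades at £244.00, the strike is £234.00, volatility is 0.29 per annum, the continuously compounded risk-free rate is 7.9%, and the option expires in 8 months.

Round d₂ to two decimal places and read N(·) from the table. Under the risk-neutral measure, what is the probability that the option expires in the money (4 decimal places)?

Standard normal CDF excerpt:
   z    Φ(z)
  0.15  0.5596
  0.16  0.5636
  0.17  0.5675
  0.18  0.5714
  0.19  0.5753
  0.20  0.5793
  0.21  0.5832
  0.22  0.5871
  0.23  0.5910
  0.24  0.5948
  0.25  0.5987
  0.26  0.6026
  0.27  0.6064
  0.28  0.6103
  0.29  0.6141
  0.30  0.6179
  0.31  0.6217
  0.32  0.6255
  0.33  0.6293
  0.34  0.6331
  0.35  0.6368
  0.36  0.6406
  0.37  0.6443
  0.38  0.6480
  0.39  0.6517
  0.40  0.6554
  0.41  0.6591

σ√T = 0.29 × 0.8165 = 0.2368
d₁ = [ln(244/234) + (0.079 + 0.29²/2)·0.6667] / 0.2368 = [0.0418 + 0.0807] / 0.2368 = 0.5175 → 0.52
d₂ = d₁ − σ√T = 0.5175 − 0.2368 = 0.2808 → 0.28
Pr(exercise) under Q = N(d₂) = 0.6103

0.6103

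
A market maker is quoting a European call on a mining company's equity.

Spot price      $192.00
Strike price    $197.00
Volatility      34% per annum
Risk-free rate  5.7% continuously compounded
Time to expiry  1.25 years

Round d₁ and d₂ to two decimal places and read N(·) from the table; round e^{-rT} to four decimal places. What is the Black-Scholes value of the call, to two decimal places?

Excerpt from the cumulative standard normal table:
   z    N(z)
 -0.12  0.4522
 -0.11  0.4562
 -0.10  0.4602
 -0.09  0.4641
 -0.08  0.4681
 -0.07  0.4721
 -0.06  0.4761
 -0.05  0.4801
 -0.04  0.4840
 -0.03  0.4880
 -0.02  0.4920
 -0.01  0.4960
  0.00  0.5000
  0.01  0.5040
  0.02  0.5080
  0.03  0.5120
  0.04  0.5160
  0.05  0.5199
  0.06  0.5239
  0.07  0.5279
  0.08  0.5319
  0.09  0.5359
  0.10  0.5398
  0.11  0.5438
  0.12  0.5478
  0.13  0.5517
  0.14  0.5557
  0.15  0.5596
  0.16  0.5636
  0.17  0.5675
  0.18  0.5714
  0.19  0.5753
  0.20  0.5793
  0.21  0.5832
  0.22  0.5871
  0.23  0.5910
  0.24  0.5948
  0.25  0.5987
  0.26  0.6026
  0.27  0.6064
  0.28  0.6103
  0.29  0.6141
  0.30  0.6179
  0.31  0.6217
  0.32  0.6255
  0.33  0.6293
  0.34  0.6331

$32.76

σ√T = 0.34 × 1.1180 = 0.3801
d₁ = [ln(192/197) + (0.057 + ½·0.34²)·1.25] / (σ√T) = (-0.0257 + 0.1435) / 0.3801 = 0.3099 ≈ 0.31
d₂ = 0.3099 − 0.3801 = -0.0703 ≈ -0.07
e^(−rT) = e^(−0.057·1.25) = 0.9312
N(d₁) = N(0.31) = 0.6217;  N(d₂) = N(-0.07) = 0.4721
C = 192·0.6217 − 197·0.9312·0.4721 = 119.3664 − 86.6050 = 32.7614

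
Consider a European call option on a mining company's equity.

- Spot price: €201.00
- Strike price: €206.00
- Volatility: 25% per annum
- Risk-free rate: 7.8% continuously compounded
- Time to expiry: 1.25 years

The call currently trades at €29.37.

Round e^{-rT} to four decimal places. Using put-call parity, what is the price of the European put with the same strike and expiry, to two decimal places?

€15.23

exp(−rT) = exp(−0.078·1.25) = 0.9071
Put-call parity: C − P = S − K·e^(−rT) = 201 − 206·0.9071 = 201 − 186.8626 = 14.1374
P = C − (C − P) = 29.37 − (14.1374) = 15.2326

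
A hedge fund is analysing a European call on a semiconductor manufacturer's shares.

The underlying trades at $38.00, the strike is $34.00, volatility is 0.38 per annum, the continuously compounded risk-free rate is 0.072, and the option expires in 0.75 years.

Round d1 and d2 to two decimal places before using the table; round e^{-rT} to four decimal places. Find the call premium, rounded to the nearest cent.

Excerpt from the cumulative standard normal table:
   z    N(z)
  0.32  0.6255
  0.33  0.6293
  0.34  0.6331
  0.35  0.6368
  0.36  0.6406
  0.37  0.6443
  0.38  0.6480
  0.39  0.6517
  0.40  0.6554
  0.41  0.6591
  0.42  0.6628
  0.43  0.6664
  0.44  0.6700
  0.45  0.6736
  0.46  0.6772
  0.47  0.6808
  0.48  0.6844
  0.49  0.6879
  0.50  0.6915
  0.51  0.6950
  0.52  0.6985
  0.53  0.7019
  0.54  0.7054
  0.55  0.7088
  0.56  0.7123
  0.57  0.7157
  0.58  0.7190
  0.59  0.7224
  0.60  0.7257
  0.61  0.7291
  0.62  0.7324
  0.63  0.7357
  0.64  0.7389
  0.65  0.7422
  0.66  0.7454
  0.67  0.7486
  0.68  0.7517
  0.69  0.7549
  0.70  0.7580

T = 0.75;  σ√T = 0.3291
ln(S/K) + (r + σ²/2)T = ln(38/34) + (0.072 + 0.38²/2)·0.75 = 0.1112 + 0.1081 = 0.2194
d₁ = 0.2194 / 0.3291 = 0.6666 which rounds to 0.67
d₂ = d₁ − σ√T = 0.6666 − 0.3291 = 0.3375 which rounds to 0.34
e^(−rT) = e^(−0.072·0.75) = 0.9474
C = 38·N(0.67) − 34·0.9474·N(0.34) = 38·0.7486 − 34·0.9474·0.6331 = 28.4468 − 20.3932 = 8.0536

$8.05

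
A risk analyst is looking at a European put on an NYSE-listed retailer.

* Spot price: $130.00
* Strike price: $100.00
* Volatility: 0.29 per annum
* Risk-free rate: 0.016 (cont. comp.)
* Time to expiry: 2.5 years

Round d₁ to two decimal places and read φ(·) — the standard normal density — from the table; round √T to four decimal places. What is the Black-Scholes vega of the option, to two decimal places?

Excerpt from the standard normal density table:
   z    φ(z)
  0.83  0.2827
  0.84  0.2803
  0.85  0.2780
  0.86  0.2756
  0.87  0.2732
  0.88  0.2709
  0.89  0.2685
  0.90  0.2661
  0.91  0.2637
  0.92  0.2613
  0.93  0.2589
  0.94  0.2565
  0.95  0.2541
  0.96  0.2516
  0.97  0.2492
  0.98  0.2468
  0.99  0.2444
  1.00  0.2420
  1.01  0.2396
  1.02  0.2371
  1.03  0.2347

σ√T = 0.29 × 1.5811 = 0.4585
d₁ = [ln(130/100) + (0.016 + 0.29²/2)·2.5] / 0.4585 = [0.2624 + 0.1451] / 0.4585 = 0.8887 → 0.89
√T = √2.5 = 1.5811
φ(d₁) = φ(0.89) = 0.2685
vega = S·φ(d₁)·√T = 130·0.2685·1.5811 = 55.1883
(Call and put vega coincide under Black-Scholes.)

55.19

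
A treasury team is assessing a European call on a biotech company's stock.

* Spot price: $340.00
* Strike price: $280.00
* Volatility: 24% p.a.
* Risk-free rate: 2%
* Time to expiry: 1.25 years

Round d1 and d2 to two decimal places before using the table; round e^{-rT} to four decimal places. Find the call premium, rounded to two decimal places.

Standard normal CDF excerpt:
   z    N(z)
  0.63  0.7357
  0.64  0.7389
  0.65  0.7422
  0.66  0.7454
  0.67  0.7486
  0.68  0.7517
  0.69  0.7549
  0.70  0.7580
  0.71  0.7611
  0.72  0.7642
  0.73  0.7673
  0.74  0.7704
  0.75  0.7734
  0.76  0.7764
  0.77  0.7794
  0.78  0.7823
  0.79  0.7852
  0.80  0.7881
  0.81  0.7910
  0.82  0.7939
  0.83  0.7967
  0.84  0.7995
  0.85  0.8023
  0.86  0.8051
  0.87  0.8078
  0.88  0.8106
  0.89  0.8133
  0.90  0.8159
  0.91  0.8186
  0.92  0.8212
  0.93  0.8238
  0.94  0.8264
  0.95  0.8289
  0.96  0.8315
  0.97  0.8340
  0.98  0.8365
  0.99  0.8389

T = 1.25;  σ√T = 0.2683
ln(S/K) + (r + σ²/2)T = ln(340/280) + (0.02 + 0.24²/2)·1.25 = 0.1942 + 0.0610 = 0.2552
d₁ = 0.2552 / 0.2683 = 0.9509 ≈ 0.95
d₂ = d₁ − σ√T = 0.9509 − 0.2683 = 0.6826 ≈ 0.68
e^(−rT) = e^(−0.02·1.25) = 0.9753
C = 340·N(0.95) − 280·0.9753·N(0.68) = 340·0.8289 − 280·0.9753·0.7517 = 281.8260 − 205.2772 = 76.5488

$76.55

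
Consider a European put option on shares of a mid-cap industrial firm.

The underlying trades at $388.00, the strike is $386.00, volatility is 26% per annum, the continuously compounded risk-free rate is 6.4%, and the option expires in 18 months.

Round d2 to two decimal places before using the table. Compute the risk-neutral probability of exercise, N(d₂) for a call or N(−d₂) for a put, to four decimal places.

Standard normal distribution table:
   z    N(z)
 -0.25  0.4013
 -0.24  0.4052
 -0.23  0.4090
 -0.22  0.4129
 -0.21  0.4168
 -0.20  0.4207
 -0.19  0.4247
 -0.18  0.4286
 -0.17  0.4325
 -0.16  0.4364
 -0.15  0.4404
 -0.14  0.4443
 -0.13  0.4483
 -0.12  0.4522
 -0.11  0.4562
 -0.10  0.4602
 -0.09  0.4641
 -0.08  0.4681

σ√T = 0.26 × 1.2247 = 0.3184
d₁ = [ln(388/386) + (0.064 + 0.26²/2)·1.5] / 0.3184 = [0.0052 + 0.1467] / 0.3184 = 0.4769 ≈ 0.48
d₂ = d₁ − σ√T = 0.4769 − 0.3184 = 0.1585 ≈ 0.16
Pr(exercise) under Q = N(−d₂) = N(-0.16) = 0.4364

0.4364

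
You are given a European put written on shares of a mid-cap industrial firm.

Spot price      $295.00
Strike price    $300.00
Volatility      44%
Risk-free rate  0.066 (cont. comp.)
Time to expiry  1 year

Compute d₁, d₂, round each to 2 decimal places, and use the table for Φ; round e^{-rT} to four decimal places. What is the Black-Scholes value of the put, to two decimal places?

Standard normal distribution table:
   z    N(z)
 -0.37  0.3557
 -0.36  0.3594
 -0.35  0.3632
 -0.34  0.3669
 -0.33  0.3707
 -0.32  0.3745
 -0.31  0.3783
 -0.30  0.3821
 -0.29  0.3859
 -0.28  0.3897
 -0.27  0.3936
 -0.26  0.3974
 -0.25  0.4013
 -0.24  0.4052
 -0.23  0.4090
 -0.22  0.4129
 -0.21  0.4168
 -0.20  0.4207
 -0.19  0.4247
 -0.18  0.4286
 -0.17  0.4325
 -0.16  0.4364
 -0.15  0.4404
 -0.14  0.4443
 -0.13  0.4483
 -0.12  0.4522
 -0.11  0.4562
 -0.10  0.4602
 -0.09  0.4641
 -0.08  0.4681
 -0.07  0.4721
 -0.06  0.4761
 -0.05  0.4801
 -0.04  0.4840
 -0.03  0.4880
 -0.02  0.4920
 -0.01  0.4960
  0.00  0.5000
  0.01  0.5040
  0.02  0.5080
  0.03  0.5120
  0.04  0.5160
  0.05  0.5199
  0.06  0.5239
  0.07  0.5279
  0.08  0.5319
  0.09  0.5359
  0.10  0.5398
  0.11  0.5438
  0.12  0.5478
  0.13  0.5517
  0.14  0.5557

T = 1;  σ√T = 0.4400
d₁ = [ln(295/300) + (0.066 + 0.44²/2)·1] / 0.4400 = [-0.0168 + 0.1628] / 0.4400 = 0.3318 which rounds to 0.33
d₂ = d₁ − σ√T = 0.3318 − 0.4400 = -0.1082 which rounds to -0.11
exp(−rT) = exp(−0.066·1) = 0.9361
P = 300·0.9361·N(0.11) − 295·N(-0.33) = 300·0.9361·0.5438 − 295·0.3707 = 152.7154 − 109.3565 = 43.3589

$43.36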